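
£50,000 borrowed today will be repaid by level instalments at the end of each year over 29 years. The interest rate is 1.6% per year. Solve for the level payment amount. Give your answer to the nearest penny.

Level ordinary annuity; solve PV = PMT × [(1 − (1+r)^−n)/r] for PMT.
Periodic rate r = 0.016 per year.
With n = 29: PMT = 50,000 / ([(1 − (1+r)^−n)/r]) = £2,168.48

£2,168.48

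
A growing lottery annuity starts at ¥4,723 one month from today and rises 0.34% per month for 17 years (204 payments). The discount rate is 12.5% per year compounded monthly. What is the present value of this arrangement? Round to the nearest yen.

¥510,669

Periodic rate r = 0.125/12 per month; n is counted in months.
Growing ordinary annuity: PV = PMT₁ × [1 − ((1+g)/(1+r))^n] / (r − g) = 4,723 × [1 − ((1+0.0034)/(1+r))^204] / (r − 0.0034) = ¥510,669.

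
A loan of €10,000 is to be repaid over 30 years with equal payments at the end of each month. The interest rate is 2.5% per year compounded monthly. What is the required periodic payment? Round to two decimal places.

€39.51

Level ordinary annuity; solve PV = PMT × [(1 − (1+r)^−n)/r] for PMT.
Periodic rate r = 0.025/12 per month; n is counted in months.
With n = 360: PMT = 10,000 / ([(1 − (1+r)^−n)/r]) = €39.51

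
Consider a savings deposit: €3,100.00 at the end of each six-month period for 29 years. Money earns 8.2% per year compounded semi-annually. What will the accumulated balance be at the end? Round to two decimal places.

This is an ordinary annuity: 58 deposits of €3,100.00 at the end of each six-month period.
Periodic rate r = 0.082/2 per half-year; n is counted in half-years.
FV = PMT × [((1+r)^n − 1)/r] = 3,100 × [(1+r)^58 − 1] / r = €701,925.60

€701,925.60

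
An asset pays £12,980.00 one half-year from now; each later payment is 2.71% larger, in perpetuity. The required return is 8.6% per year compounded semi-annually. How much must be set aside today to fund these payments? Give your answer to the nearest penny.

Periodic rate r = 0.086/2 per half-year.
Growing perpetuity (Gordon): PV = PMT₁ / (r − g) = 12,980 / (r − 0.0271) = £816,352.20.

£816,352.20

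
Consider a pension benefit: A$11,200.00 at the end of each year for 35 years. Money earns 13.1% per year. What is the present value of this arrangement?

A$84,346.03

This is an ordinary annuity: 35 payments of A$11,200.00 at the end of each year.
Periodic rate r = 0.131 per year.
PV = PMT × [(1 − (1+r)^−n)/r] = 11,200 × [1 − (1+r)^−35] / r = A$84,346.03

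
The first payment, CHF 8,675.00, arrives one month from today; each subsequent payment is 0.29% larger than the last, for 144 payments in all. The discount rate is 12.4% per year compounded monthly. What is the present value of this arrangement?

Periodic rate r = 0.124/12 per month; n is counted in months.
Growing ordinary annuity: PV = PMT₁ × [1 − ((1+g)/(1+r))^n] / (r − g) = 8,675 × [1 − ((1+0.0029)/(1+r))^144] / (r − 0.0029) = CHF 764,072.30.

CHF 764,072.30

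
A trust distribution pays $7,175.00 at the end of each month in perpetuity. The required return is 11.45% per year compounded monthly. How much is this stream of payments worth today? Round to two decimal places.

Periodic rate r = 0.1145/12 per month.
Level perpetuity: PV = PMT / r = 7,175 / (0.1145/12) = $751,965.07.

$751,965.07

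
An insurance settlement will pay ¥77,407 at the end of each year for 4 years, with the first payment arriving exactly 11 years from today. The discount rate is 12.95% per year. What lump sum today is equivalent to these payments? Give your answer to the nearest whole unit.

¥68,199

Ordinary annuity of 4 payments, first payment at period 11.
Periodic rate r = 0.1295 per year.
The ordinary-annuity PV formula values the stream one period before the first payment (period 10); discount that back 10 periods:
PV₀ = 77,407 × [1 − (1+r)^−4] / r × (1+r)^−10 = ¥68,199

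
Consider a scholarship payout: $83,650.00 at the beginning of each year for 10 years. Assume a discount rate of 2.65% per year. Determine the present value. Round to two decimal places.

$745,719.43

This is an annuity due: 10 payments of $83,650.00 at the beginning of each year.
Periodic rate r = 0.0265 per year.
PV = PMT × [(1 − (1+r)^−n)/r] × (1+r) = 83,650 × [1 − (1+r)^−10] / r × (1+r) = $745,719.43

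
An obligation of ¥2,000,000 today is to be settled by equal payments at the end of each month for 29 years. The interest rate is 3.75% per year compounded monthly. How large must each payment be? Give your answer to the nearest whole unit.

Level ordinary annuity; solve PV = PMT × [(1 − (1+r)^−n)/r] for PMT.
Periodic rate r = 0.0375/12 per month; n is counted in months.
With n = 348: PMT = 2,000,000 / ([(1 − (1+r)^−n)/r]) = ¥9,436

¥9,436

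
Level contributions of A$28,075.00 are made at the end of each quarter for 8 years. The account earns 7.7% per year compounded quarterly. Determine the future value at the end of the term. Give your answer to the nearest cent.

A$1,226,112.01

This is an ordinary annuity: 32 deposits of A$28,075.00 at the end of each quarter.
Periodic rate r = 0.077/4 per quarter; n is counted in quarters.
FV = PMT × [((1+r)^n − 1)/r] = 28,075 × [(1+r)^32 − 1] / r = A$1,226,112.01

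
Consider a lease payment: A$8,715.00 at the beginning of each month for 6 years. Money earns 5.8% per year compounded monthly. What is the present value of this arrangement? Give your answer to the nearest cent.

This is an annuity due: 72 payments of A$8,715.00 at the beginning of each month.
Periodic rate r = 0.058/12 per month; n is counted in months.
PV = PMT × [(1 − (1+r)^−n)/r] × (1+r) = 8,715 × [1 − (1+r)^−72] / r × (1+r) = A$531,422.57

A$531,422.57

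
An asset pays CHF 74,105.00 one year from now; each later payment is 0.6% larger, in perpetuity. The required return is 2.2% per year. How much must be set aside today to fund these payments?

CHF 4,631,562.50

Periodic rate r = 0.022 per year.
Growing perpetuity (Gordon): PV = PMT₁ / (r − g) = 74,105 / (r − 0.006) = CHF 4,631,562.50.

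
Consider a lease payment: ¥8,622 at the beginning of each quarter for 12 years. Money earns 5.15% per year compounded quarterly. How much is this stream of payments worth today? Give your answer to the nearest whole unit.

This is an annuity due: 48 payments of ¥8,622 at the beginning of each quarter.
Periodic rate r = 0.0515/4 per quarter; n is counted in quarters.
PV = PMT × [(1 − (1+r)^−n)/r] × (1+r) = 8,622 × [1 − (1+r)^−48] / r × (1+r) = ¥311,233

¥311,233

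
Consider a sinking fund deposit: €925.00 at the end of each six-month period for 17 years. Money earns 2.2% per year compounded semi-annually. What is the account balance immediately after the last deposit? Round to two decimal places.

€37,889.01

This is an ordinary annuity: 34 deposits of €925.00 at the end of each six-month period.
Periodic rate r = 0.022/2 per half-year; n is counted in half-years.
FV = PMT × [((1+r)^n − 1)/r] = 925 × [(1+r)^34 − 1] / r = €37,889.01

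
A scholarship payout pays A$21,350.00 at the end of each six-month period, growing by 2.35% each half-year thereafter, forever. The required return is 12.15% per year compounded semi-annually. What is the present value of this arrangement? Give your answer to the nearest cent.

A$573,154.36

Periodic rate r = 0.1215/2 per half-year.
Growing perpetuity (Gordon): PV = PMT₁ / (r − g) = 21,350 / (r − 0.0235) = A$573,154.36.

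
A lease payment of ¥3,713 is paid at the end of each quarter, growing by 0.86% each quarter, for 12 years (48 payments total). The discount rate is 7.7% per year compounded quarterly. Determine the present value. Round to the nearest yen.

¥138,061

Periodic rate r = 0.077/4 per quarter; n is counted in quarters.
Growing ordinary annuity: PV = PMT₁ × [1 − ((1+g)/(1+r))^n] / (r − g) = 3,713 × [1 − ((1+0.0086)/(1+r))^48] / (r − 0.0086) = ¥138,061.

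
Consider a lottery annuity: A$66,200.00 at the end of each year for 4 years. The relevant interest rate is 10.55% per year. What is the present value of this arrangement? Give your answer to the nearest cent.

This is an ordinary annuity: 4 payments of A$66,200.00 at the end of each year.
Periodic rate r = 0.1055 per year.
PV = PMT × [(1 − (1+r)^−n)/r] = 66,200 × [1 − (1+r)^−4] / r = A$207,370.87

A$207,370.87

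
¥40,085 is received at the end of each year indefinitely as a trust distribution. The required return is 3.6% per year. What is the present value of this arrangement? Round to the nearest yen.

Periodic rate r = 0.036 per year.
Level perpetuity: PV = PMT / r = 40,085 / (0.036) = ¥1,113,472.

¥1,113,472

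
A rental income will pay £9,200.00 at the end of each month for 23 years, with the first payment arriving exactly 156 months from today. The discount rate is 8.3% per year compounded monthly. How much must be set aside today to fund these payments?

Ordinary annuity of 276 payments, first payment at period 156.
Periodic rate r = 0.083/12 per month; n is counted in months.
The ordinary-annuity PV formula values the stream one period before the first payment (period 155); discount that back 155 periods:
PV₀ = 9,200 × [1 − (1+r)^−276] / r × (1+r)^−155 = £388,792.97

£388,792.97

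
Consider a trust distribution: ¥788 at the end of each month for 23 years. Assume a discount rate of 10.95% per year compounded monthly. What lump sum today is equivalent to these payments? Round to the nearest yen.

This is an ordinary annuity: 276 payments of ¥788 at the end of each month.
Periodic rate r = 0.1095/12 per month; n is counted in months.
PV = PMT × [(1 − (1+r)^−n)/r] = 788 × [1 − (1+r)^−276] / r = ¥79,318

¥79,318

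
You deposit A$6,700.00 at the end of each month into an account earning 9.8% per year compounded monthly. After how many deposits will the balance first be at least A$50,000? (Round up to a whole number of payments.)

Periodic rate r = 0.098/12 per month; n is counted in months.
Ordinary annuity FV: 50,000 = 6,700 × [((1+r)^n − 1)/r].
(1+r)^n = 1 + 50,000 × r / 6,700, so n = ln(1 + 50,000·r/6,700) / ln(1+r) = 7.27.
Round up to a whole number of payments: n = 8.

8 payments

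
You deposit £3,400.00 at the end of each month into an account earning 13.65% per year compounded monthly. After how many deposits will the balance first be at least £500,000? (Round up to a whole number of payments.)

87 payments

Periodic rate r = 0.1365/12 per month; n is counted in months.
Ordinary annuity FV: 500,000 = 3,400 × [((1+r)^n − 1)/r].
(1+r)^n = 1 + 500,000 × r / 3,400, so n = ln(1 + 500,000·r/3,400) / ln(1+r) = 86.92.
Round up to a whole number of payments: n = 87.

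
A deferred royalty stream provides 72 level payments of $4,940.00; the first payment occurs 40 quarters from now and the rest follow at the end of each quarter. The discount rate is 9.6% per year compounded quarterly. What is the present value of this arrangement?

$66,825.31

Ordinary annuity of 72 payments, first payment at period 40.
Periodic rate r = 0.096/4 per quarter; n is counted in quarters.
The ordinary-annuity PV formula values the stream one period before the first payment (period 39); discount that back 39 periods:
PV₀ = 4,940 × [1 − (1+r)^−72] / r × (1+r)^−39 = $66,825.31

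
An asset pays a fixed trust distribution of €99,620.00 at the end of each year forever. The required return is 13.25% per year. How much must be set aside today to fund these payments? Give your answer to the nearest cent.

€751,849.06

Periodic rate r = 0.1325 per year.
Level perpetuity: PV = PMT / r = 99,620 / (0.1325) = €751,849.06.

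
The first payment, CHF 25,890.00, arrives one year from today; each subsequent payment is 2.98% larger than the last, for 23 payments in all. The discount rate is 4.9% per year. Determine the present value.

Periodic rate r = 0.049 per year.
Growing ordinary annuity: PV = PMT₁ × [1 − ((1+g)/(1+r))^n] / (r − g) = 25,890 × [1 − ((1+0.0298)/(1+r))^23] / (r − 0.0298) = CHF 466,757.47.

CHF 466,757.47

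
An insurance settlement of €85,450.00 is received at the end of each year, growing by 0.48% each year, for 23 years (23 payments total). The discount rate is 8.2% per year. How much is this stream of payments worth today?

Periodic rate r = 0.082 per year.
Growing ordinary annuity: PV = PMT₁ × [1 − ((1+g)/(1+r))^n] / (r − g) = 85,450 × [1 − ((1+0.0048)/(1+r))^23] / (r − 0.0048) = €905,168.41.

€905,168.41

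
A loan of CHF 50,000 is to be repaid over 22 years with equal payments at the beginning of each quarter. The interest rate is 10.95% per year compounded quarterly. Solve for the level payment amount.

Level annuity due; solve PV = PMT × [(1 − (1+r)^−n)/r] × (1+r) for PMT.
Periodic rate r = 0.1095/4 per quarter; n is counted in quarters.
With n = 88: PMT = 50,000 / ([(1 − (1+r)^−n)/r] × (1+r)) = CHF 1,468.67

CHF 1,468.67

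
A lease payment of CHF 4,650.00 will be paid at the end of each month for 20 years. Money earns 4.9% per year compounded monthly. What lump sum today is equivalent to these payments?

This is an ordinary annuity: 240 payments of CHF 4,650.00 at the end of each month.
Periodic rate r = 0.049/12 per month; n is counted in months.
PV = PMT × [(1 − (1+r)^−n)/r] = 4,650 × [1 − (1+r)^−240] / r = CHF 710,526.75

CHF 710,526.75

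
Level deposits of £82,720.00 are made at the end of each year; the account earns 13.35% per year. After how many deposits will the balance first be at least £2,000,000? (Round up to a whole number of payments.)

Periodic rate r = 0.1335 per year.
Ordinary annuity FV: 2,000,000 = 82,720 × [((1+r)^n − 1)/r].
(1+r)^n = 1 + 2,000,000 × r / 82,720, so n = ln(1 + 2,000,000·r/82,720) / ln(1+r) = 11.50.
Round up to a whole number of payments: n = 12.

12 payments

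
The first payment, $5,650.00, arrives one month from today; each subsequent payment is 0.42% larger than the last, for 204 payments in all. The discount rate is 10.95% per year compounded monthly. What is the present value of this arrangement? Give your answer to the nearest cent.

Periodic rate r = 0.1095/12 per month; n is counted in months.
Growing ordinary annuity: PV = PMT₁ × [1 − ((1+g)/(1+r))^n] / (r − g) = 5,650 × [1 − ((1+0.0042)/(1+r))^204] / (r − 0.0042) = $724,351.12.

$724,351.12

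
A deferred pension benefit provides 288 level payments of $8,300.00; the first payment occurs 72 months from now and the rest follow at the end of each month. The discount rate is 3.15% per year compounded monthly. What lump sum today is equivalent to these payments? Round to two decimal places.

$1,391,182.24

Ordinary annuity of 288 payments, first payment at period 72.
Periodic rate r = 0.0315/12 per month; n is counted in months.
The ordinary-annuity PV formula values the stream one period before the first payment (period 71); discount that back 71 periods:
PV₀ = 8,300 × [1 − (1+r)^−288] / r × (1+r)^−71 = $1,391,182.24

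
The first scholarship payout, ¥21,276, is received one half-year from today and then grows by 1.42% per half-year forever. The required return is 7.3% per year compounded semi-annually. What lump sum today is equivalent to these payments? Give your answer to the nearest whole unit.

¥954,081

Periodic rate r = 0.073/2 per half-year.
Growing perpetuity (Gordon): PV = PMT₁ / (r − g) = 21,276 / (r − 0.0142) = ¥954,081.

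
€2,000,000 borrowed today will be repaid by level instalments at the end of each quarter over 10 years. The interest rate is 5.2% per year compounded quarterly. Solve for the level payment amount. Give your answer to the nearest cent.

€64,438.76

Level ordinary annuity; solve PV = PMT × [(1 − (1+r)^−n)/r] for PMT.
Periodic rate r = 0.052/4 per quarter; n is counted in quarters.
With n = 40: PMT = 2,000,000 / ([(1 − (1+r)^−n)/r]) = €64,438.76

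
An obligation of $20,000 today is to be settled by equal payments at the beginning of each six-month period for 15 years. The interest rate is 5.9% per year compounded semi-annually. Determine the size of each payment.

Level annuity due; solve PV = PMT × [(1 − (1+r)^−n)/r] × (1+r) for PMT.
Periodic rate r = 0.059/2 per half-year; n is counted in half-years.
With n = 30: PMT = 20,000 / ([(1 − (1+r)^−n)/r] × (1+r)) = $984.75

$984.75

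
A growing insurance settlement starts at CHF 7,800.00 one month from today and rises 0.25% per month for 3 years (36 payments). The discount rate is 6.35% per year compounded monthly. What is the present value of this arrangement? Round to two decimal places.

Periodic rate r = 0.0635/12 per month; n is counted in months.
Growing ordinary annuity: PV = PMT₁ × [1 − ((1+g)/(1+r))^n] / (r − g) = 7,800 × [1 − ((1+0.0025)/(1+r))^36] / (r − 0.0025) = CHF 266,165.31.

CHF 266,165.31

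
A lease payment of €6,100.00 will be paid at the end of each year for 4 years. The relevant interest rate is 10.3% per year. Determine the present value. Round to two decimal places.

€19,211.27

This is an ordinary annuity: 4 payments of €6,100.00 at the end of each year.
Periodic rate r = 0.103 per year.
PV = PMT × [(1 − (1+r)^−n)/r] = 6,100 × [1 − (1+r)^−4] / r = €19,211.27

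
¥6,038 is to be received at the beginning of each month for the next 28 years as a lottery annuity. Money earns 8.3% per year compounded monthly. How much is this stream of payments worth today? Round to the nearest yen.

This is an annuity due: 336 payments of ¥6,038 at the beginning of each month.
Periodic rate r = 0.083/12 per month; n is counted in months.
PV = PMT × [(1 − (1+r)^−n)/r] × (1+r) = 6,038 × [1 − (1+r)^−336] / r × (1+r) = ¥792,273

¥792,273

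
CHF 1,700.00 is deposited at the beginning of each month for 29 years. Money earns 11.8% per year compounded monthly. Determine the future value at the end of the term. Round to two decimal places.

CHF 5,084,309.98

This is an annuity due: 348 deposits of CHF 1,700.00 at the beginning of each month.
Periodic rate r = 0.118/12 per month; n is counted in months.
FV = PMT × [((1+r)^n − 1)/r] × (1+r) = 1,700 × [(1+r)^348 − 1] / r × (1+r) = CHF 5,084,309.98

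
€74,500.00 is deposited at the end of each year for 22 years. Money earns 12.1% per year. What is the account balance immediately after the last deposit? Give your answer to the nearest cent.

This is an ordinary annuity: 22 deposits of €74,500.00 at the end of each year.
Periodic rate r = 0.121 per year.
FV = PMT × [((1+r)^n − 1)/r] = 74,500 × [(1+r)^22 − 1] / r = €6,982,211.63

€6,982,211.63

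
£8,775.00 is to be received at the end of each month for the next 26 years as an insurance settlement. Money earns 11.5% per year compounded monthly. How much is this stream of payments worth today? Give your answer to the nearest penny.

This is an ordinary annuity: 312 payments of £8,775.00 at the end of each month.
Periodic rate r = 0.115/12 per month; n is counted in months.
PV = PMT × [(1 − (1+r)^−n)/r] = 8,775 × [1 − (1+r)^−312] / r = £868,946.17

£868,946.17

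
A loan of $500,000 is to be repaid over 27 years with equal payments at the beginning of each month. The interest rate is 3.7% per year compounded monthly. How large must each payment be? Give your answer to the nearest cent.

$2,434.98

Level annuity due; solve PV = PMT × [(1 − (1+r)^−n)/r] × (1+r) for PMT.
Periodic rate r = 0.037/12 per month; n is counted in months.
With n = 324: PMT = 500,000 / ([(1 − (1+r)^−n)/r] × (1+r)) = $2,434.98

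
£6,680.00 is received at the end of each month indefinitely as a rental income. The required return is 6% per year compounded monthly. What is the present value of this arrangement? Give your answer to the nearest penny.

Periodic rate r = 0.06/12 per month.
Level perpetuity: PV = PMT / r = 6,680 / (0.06/12) = £1,336,000.00.

£1,336,000.00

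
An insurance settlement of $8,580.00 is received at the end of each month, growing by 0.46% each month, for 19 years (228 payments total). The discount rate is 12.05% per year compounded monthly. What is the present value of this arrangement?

Periodic rate r = 0.1205/12 per month; n is counted in months.
Growing ordinary annuity: PV = PMT₁ × [1 − ((1+g)/(1+r))^n] / (r − g) = 8,580 × [1 − ((1+0.0046)/(1+r))^228] / (r − 0.0046) = $1,116,634.83.

$1,116,634.83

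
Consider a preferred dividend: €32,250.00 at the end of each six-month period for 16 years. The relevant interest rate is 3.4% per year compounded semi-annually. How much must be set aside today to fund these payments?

€790,918.30

This is an ordinary annuity: 32 payments of €32,250.00 at the end of each six-month period.
Periodic rate r = 0.034/2 per half-year; n is counted in half-years.
PV = PMT × [(1 − (1+r)^−n)/r] = 32,250 × [1 − (1+r)^−32] / r = €790,918.30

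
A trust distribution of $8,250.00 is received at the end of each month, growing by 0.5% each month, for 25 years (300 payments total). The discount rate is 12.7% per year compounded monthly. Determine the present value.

$1,197,236.83

Periodic rate r = 0.127/12 per month; n is counted in months.
Growing ordinary annuity: PV = PMT₁ × [1 − ((1+g)/(1+r))^n] / (r − g) = 8,250 × [1 − ((1+0.005)/(1+r))^300] / (r − 0.005) = $1,197,236.83.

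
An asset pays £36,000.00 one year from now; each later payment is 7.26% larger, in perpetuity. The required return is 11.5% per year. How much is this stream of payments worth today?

Periodic rate r = 0.115 per year.
Growing perpetuity (Gordon): PV = PMT₁ / (r − g) = 36,000 / (r − 0.0726) = £849,056.60.

£849,056.60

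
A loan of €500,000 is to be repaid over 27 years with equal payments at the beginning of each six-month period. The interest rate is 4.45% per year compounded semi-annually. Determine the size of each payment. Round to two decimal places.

Level annuity due; solve PV = PMT × [(1 − (1+r)^−n)/r] × (1+r) for PMT.
Periodic rate r = 0.0445/2 per half-year; n is counted in half-years.
With n = 54: PMT = 500,000 / ([(1 − (1+r)^−n)/r] × (1+r)) = €15,652.71

€15,652.71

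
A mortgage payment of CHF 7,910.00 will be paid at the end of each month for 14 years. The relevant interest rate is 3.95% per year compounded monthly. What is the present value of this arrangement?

This is an ordinary annuity: 168 payments of CHF 7,910.00 at the end of each month.
Periodic rate r = 0.0395/12 per month; n is counted in months.
PV = PMT × [(1 − (1+r)^−n)/r] = 7,910 × [1 − (1+r)^−168] / r = CHF 1,019,502.84

CHF 1,019,502.84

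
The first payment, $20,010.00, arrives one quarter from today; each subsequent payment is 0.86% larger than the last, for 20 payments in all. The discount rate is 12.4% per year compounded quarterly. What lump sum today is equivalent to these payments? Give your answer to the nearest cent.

$317,591.89

Periodic rate r = 0.124/4 per quarter; n is counted in quarters.
Growing ordinary annuity: PV = PMT₁ × [1 − ((1+g)/(1+r))^n] / (r − g) = 20,010 × [1 − ((1+0.0086)/(1+r))^20] / (r − 0.0086) = $317,591.89.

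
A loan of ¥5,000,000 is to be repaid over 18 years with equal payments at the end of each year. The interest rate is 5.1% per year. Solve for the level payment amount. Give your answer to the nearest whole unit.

Level ordinary annuity; solve PV = PMT × [(1 − (1+r)^−n)/r] for PMT.
Periodic rate r = 0.051 per year.
With n = 18: PMT = 5,000,000 / ([(1 − (1+r)^−n)/r]) = ¥431,079

¥431,079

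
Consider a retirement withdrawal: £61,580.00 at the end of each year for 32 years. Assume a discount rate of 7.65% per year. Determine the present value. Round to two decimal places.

This is an ordinary annuity: 32 payments of £61,580.00 at the end of each year.
Periodic rate r = 0.0765 per year.
PV = PMT × [(1 − (1+r)^−n)/r] = 61,580 × [1 − (1+r)^−32] / r = £728,877.04

£728,877.04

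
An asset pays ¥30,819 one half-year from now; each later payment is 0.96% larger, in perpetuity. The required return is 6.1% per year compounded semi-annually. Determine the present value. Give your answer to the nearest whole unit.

¥1,474,593

Periodic rate r = 0.061/2 per half-year.
Growing perpetuity (Gordon): PV = PMT₁ / (r − g) = 30,819 / (r − 0.0096) = ¥1,474,593.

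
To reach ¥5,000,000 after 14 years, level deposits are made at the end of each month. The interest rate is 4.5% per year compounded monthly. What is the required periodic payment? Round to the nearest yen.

Level ordinary annuity; solve FV = PMT × [((1+r)^n − 1)/r] for PMT.
Periodic rate r = 0.045/12 per month; n is counted in months.
With n = 168: PMT = 5,000,000 / ([((1+r)^n − 1)/r]) = ¥21,419

¥21,419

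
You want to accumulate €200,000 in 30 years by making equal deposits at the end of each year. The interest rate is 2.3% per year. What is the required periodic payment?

Level ordinary annuity; solve FV = PMT × [((1+r)^n − 1)/r] for PMT.
Periodic rate r = 0.023 per year.
With n = 30: PMT = 200,000 / ([((1+r)^n − 1)/r]) = €4,702.54

€4,702.54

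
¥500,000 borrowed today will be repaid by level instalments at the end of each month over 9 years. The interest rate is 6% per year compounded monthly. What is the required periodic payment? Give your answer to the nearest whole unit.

Level ordinary annuity; solve PV = PMT × [(1 − (1+r)^−n)/r] for PMT.
Periodic rate r = 0.06/12 per month; n is counted in months.
With n = 108: PMT = 500,000 / ([(1 − (1+r)^−n)/r]) = ¥6,003

¥6,003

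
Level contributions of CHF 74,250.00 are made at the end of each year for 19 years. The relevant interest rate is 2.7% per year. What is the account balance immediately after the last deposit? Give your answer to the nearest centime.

This is an ordinary annuity: 19 deposits of CHF 74,250.00 at the end of each year.
Periodic rate r = 0.027 per year.
FV = PMT × [((1+r)^n − 1)/r] = 74,250 × [(1+r)^19 − 1] / r = CHF 1,812,166.41

CHF 1,812,166.41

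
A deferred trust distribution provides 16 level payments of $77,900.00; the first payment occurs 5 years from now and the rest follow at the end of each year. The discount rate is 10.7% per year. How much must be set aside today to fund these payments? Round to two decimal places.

$389,476.87

Ordinary annuity of 16 payments, first payment at period 5.
Periodic rate r = 0.107 per year.
The ordinary-annuity PV formula values the stream one period before the first payment (period 4); discount that back 4 periods:
PV₀ = 77,900 × [1 − (1+r)^−16] / r × (1+r)^−4 = $389,476.87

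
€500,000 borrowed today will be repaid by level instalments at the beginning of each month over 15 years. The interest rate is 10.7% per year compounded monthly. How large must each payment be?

Level annuity due; solve PV = PMT × [(1 − (1+r)^−n)/r] × (1+r) for PMT.
Periodic rate r = 0.107/12 per month; n is counted in months.
With n = 180: PMT = 500,000 / ([(1 − (1+r)^−n)/r] × (1+r)) = €5,539.75

€5,539.75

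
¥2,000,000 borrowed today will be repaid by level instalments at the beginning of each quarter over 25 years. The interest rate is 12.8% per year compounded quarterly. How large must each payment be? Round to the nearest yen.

¥64,792

Level annuity due; solve PV = PMT × [(1 − (1+r)^−n)/r] × (1+r) for PMT.
Periodic rate r = 0.128/4 per quarter; n is counted in quarters.
With n = 100: PMT = 2,000,000 / ([(1 − (1+r)^−n)/r] × (1+r)) = ¥64,792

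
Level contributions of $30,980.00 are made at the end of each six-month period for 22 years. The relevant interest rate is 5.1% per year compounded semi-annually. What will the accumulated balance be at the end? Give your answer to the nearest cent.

$2,463,934.48

This is an ordinary annuity: 44 deposits of $30,980.00 at the end of each six-month period.
Periodic rate r = 0.051/2 per half-year; n is counted in half-years.
FV = PMT × [((1+r)^n − 1)/r] = 30,980 × [(1+r)^44 − 1] / r = $2,463,934.48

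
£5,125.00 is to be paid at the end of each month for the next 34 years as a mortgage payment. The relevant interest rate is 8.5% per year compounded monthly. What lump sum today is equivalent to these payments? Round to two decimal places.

£682,906.65

This is an ordinary annuity: 408 payments of £5,125.00 at the end of each month.
Periodic rate r = 0.085/12 per month; n is counted in months.
PV = PMT × [(1 − (1+r)^−n)/r] = 5,125 × [1 − (1+r)^−408] / r = £682,906.65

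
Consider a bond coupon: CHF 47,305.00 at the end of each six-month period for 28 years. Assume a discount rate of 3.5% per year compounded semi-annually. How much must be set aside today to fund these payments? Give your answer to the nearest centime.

CHF 1,679,987.47

This is an ordinary annuity: 56 payments of CHF 47,305.00 at the end of each six-month period.
Periodic rate r = 0.035/2 per half-year; n is counted in half-years.
PV = PMT × [(1 − (1+r)^−n)/r] = 47,305 × [1 − (1+r)^−56] / r = CHF 1,679,987.47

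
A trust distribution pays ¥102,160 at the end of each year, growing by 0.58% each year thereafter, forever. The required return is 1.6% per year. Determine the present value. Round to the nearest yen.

¥10,015,686

Periodic rate r = 0.016 per year.
Growing perpetuity (Gordon): PV = PMT₁ / (r − g) = 102,160 / (r − 0.0058) = ¥10,015,686.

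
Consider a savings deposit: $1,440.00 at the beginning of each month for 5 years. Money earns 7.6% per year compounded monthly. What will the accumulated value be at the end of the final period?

$105,373.92

This is an annuity due: 60 deposits of $1,440.00 at the beginning of each month.
Periodic rate r = 0.076/12 per month; n is counted in months.
FV = PMT × [((1+r)^n − 1)/r] × (1+r) = 1,440 × [(1+r)^60 − 1] / r × (1+r) = $105,373.92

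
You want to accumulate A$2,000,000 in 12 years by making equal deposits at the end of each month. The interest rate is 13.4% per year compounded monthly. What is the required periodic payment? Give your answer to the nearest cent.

Level ordinary annuity; solve FV = PMT × [((1+r)^n − 1)/r] for PMT.
Periodic rate r = 0.134/12 per month; n is counted in months.
With n = 144: PMT = 2,000,000 / ([((1+r)^n − 1)/r]) = A$5,656.13

A$5,656.13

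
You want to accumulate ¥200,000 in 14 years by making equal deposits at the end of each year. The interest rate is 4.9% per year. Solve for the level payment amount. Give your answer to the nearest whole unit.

Level ordinary annuity; solve FV = PMT × [((1+r)^n − 1)/r] for PMT.
Periodic rate r = 0.049 per year.
With n = 14: PMT = 200,000 / ([((1+r)^n − 1)/r]) = ¥10,276

¥10,276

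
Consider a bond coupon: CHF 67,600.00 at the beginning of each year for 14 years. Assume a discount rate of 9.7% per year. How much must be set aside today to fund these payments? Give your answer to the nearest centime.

This is an annuity due: 14 payments of CHF 67,600.00 at the beginning of each year.
Periodic rate r = 0.097 per year.
PV = PMT × [(1 − (1+r)^−n)/r] × (1+r) = 67,600 × [1 − (1+r)^−14] / r × (1+r) = CHF 555,342.32

CHF 555,342.32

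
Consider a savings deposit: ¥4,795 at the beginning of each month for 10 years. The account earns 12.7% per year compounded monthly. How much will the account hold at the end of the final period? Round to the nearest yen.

This is an annuity due: 120 deposits of ¥4,795 at the beginning of each month.
Periodic rate r = 0.127/12 per month; n is counted in months.
FV = PMT × [((1+r)^n − 1)/r] × (1+r) = 4,795 × [(1+r)^120 − 1] / r × (1+r) = ¥1,161,683

¥1,161,683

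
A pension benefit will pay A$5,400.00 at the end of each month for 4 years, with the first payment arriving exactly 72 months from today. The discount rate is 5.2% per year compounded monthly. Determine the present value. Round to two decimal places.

Ordinary annuity of 48 payments, first payment at period 72.
Periodic rate r = 0.052/12 per month; n is counted in months.
The ordinary-annuity PV formula values the stream one period before the first payment (period 71); discount that back 71 periods:
PV₀ = 5,400 × [1 − (1+r)^−48] / r × (1+r)^−71 = A$171,821.16

A$171,821.16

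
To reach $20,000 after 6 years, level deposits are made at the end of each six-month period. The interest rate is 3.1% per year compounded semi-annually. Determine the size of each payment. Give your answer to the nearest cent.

$1,529.32

Level ordinary annuity; solve FV = PMT × [((1+r)^n − 1)/r] for PMT.
Periodic rate r = 0.031/2 per half-year; n is counted in half-years.
With n = 12: PMT = 20,000 / ([((1+r)^n − 1)/r]) = $1,529.32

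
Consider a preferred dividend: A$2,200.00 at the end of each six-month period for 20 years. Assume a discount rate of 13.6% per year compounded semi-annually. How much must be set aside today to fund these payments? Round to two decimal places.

This is an ordinary annuity: 40 payments of A$2,200.00 at the end of each six-month period.
Periodic rate r = 0.136/2 per half-year; n is counted in half-years.
PV = PMT × [(1 − (1+r)^−n)/r] = 2,200 × [1 − (1+r)^−40] / r = A$30,024.51

A$30,024.51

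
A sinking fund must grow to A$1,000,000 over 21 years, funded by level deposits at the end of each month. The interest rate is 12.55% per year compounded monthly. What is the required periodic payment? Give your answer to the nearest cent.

A$819.58

Level ordinary annuity; solve FV = PMT × [((1+r)^n − 1)/r] for PMT.
Periodic rate r = 0.1255/12 per month; n is counted in months.
With n = 252: PMT = 1,000,000 / ([((1+r)^n − 1)/r]) = A$819.58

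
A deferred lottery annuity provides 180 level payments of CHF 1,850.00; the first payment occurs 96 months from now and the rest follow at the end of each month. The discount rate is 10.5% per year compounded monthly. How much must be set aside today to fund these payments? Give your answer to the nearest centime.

CHF 73,150.22

Ordinary annuity of 180 payments, first payment at period 96.
Periodic rate r = 0.105/12 per month; n is counted in months.
The ordinary-annuity PV formula values the stream one period before the first payment (period 95); discount that back 95 periods:
PV₀ = 1,850 × [1 − (1+r)^−180] / r × (1+r)^−95 = CHF 73,150.22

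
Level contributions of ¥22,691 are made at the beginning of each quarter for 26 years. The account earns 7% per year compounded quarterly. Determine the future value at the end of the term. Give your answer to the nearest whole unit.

¥6,696,159

This is an annuity due: 104 deposits of ¥22,691 at the beginning of each quarter.
Periodic rate r = 0.07/4 per quarter; n is counted in quarters.
FV = PMT × [((1+r)^n − 1)/r] × (1+r) = 22,691 × [(1+r)^104 − 1] / r × (1+r) = ¥6,696,159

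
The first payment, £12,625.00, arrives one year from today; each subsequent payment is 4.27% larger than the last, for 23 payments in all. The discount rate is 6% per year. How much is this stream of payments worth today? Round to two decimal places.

£229,946.09

Periodic rate r = 0.06 per year.
Growing ordinary annuity: PV = PMT₁ × [1 − ((1+g)/(1+r))^n] / (r − g) = 12,625 × [1 − ((1+0.0427)/(1+r))^23] / (r − 0.0427) = £229,946.09.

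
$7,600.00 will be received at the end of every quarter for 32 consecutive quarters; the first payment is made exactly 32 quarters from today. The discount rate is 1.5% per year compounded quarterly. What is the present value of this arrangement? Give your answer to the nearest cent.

Ordinary annuity of 32 payments, first payment at period 32.
Periodic rate r = 0.015/4 per quarter; n is counted in quarters.
The ordinary-annuity PV formula values the stream one period before the first payment (period 31); discount that back 31 periods:
PV₀ = 7,600 × [1 − (1+r)^−32] / r × (1+r)^−31 = $203,708.37

$203,708.37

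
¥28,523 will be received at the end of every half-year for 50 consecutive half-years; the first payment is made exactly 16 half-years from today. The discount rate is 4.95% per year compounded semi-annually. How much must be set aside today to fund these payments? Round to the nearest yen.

Ordinary annuity of 50 payments, first payment at period 16.
Periodic rate r = 0.0495/2 per half-year; n is counted in half-years.
The ordinary-annuity PV formula values the stream one period before the first payment (period 15); discount that back 15 periods:
PV₀ = 28,523 × [1 − (1+r)^−50] / r × (1+r)^−15 = ¥563,431

¥563,431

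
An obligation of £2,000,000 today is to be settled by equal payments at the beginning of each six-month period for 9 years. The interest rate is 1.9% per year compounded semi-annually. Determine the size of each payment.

Level annuity due; solve PV = PMT × [(1 − (1+r)^−n)/r] × (1+r) for PMT.
Periodic rate r = 0.019/2 per half-year; n is counted in half-years.
With n = 18: PMT = 2,000,000 / ([(1 − (1+r)^−n)/r] × (1+r)) = £120,264.88

£120,264.88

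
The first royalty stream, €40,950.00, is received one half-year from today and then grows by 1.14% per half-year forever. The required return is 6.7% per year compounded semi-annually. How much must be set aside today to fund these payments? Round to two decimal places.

Periodic rate r = 0.067/2 per half-year.
Growing perpetuity (Gordon): PV = PMT₁ / (r − g) = 40,950 / (r − 0.0114) = €1,852,941.18.

€1,852,941.18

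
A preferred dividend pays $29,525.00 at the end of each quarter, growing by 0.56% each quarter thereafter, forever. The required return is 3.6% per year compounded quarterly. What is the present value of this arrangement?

Periodic rate r = 0.036/4 per quarter.
Growing perpetuity (Gordon): PV = PMT₁ / (r − g) = 29,525 / (r − 0.0056) = $8,683,823.53.

$8,683,823.53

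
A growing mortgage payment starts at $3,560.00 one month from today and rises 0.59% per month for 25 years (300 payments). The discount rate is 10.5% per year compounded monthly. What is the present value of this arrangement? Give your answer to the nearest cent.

Periodic rate r = 0.105/12 per month; n is counted in months.
Growing ordinary annuity: PV = PMT₁ × [1 − ((1+g)/(1+r))^n] / (r − g) = 3,560 × [1 − ((1+0.0059)/(1+r))^300] / (r − 0.0059) = $714,579.05.

$714,579.05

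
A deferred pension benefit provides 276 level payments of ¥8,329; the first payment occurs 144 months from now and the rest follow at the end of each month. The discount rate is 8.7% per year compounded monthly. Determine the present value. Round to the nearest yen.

¥353,222

Ordinary annuity of 276 payments, first payment at period 144.
Periodic rate r = 0.087/12 per month; n is counted in months.
The ordinary-annuity PV formula values the stream one period before the first payment (period 143); discount that back 143 periods:
PV₀ = 8,329 × [1 − (1+r)^−276] / r × (1+r)^−143 = ¥353,222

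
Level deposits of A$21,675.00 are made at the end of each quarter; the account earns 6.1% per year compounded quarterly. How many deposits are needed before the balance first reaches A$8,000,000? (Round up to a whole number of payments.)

Periodic rate r = 0.061/4 per quarter; n is counted in quarters.
Ordinary annuity FV: 8,000,000 = 21,675 × [((1+r)^n − 1)/r].
(1+r)^n = 1 + 8,000,000 × r / 21,675, so n = ln(1 + 8,000,000·r/21,675) / ln(1+r) = 124.97.
Round up to a whole number of payments: n = 125.

125 payments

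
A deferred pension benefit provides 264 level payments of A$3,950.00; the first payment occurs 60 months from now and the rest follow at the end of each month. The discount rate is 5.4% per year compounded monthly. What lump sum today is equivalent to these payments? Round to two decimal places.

Ordinary annuity of 264 payments, first payment at period 60.
Periodic rate r = 0.054/12 per month; n is counted in months.
The ordinary-annuity PV formula values the stream one period before the first payment (period 59); discount that back 59 periods:
PV₀ = 3,950 × [1 − (1+r)^−264] / r × (1+r)^−59 = A$467,649.41

A$467,649.41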